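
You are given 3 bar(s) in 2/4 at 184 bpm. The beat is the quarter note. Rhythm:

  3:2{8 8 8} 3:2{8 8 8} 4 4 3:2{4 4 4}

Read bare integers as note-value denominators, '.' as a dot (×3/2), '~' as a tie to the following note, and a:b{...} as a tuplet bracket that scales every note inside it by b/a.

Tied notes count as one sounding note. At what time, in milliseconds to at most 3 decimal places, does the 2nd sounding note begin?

1. 0.0ms @ 0 + 108.696ms (1/3)
2. 108.696ms @ 1/3 + 108.696ms (1/3)
3. 217.391ms @ 2/3 + 108.696ms (1/3)
4. 326.087ms @ 1 + 108.696ms (1/3)
5. 434.783ms @ 4/3 + 108.696ms (1/3)
6. 543.478ms @ 5/3 + 108.696ms (1/3)
7. 652.174ms @ 2 + 326.087ms (1)
8. 978.261ms @ 3 + 326.087ms (1)
9. 1304.348ms @ 4 + 217.391ms (2/3)
10. 1521.739ms @ 14/3 + 217.391ms (2/3)
11. 1739.13ms @ 16/3 + 217.391ms (2/3)

note 2 onset = 1/3b = 108.696ms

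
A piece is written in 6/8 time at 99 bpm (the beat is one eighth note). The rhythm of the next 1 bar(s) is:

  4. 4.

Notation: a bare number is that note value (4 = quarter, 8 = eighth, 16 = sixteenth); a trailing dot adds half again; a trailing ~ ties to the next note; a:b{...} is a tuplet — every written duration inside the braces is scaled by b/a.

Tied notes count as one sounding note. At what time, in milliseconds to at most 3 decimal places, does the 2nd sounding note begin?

1. 0.0ms @ 0 + 1818.182ms (3)
2. 1818.182ms @ 3 + 1818.182ms (3)

note 2 onset = 3b = 1818.182ms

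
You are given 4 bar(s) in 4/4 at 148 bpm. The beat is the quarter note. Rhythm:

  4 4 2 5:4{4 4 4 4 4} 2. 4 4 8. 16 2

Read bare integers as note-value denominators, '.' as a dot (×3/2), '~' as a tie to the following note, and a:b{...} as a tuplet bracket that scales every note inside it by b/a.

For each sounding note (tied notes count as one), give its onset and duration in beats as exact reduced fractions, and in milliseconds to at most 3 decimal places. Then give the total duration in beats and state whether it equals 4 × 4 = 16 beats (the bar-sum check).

1) 0.0ms=0b +405.405ms=1b
2) 405.405ms=1b +405.405ms=1b
3) 810.811ms=2b +810.811ms=2b
4) 1621.622ms=4b +324.324ms=4/5b
5) 1945.946ms=24/5b +324.324ms=4/5b
6) 2270.27ms=28/5b +324.324ms=4/5b
7) 2594.595ms=32/5b +324.324ms=4/5b
8) 2918.919ms=36/5b +324.324ms=4/5b
9) 3243.243ms=8b +1216.216ms=3b
10) 4459.459ms=11b +405.405ms=1b
11) 4864.865ms=12b +405.405ms=1b
12) 5270.27ms=13b +304.054ms=3/4b
13) 5574.324ms=55/4b +101.351ms=1/4b
14) 5675.676ms=14b +810.811ms=2b
Σ=16b of 16 (148bpm 4/4) — PASS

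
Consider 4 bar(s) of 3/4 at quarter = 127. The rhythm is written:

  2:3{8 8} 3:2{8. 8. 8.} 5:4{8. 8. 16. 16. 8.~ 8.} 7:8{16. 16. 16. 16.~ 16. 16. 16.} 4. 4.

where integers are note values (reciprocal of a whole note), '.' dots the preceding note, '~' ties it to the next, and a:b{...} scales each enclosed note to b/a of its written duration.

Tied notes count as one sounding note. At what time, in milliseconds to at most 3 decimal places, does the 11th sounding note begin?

1. 0.0ms @ 0 + 354.331ms (3/4)
2. 354.331ms @ 3/4 + 354.331ms (3/4)
3. 708.661ms @ 3/2 + 236.22ms (1/2)
4. 944.882ms @ 2 + 236.22ms (1/2)
5. 1181.102ms @ 5/2 + 236.22ms (1/2)
6. 1417.323ms @ 3 + 283.465ms (3/5)
7. 1700.787ms @ 18/5 + 283.465ms (3/5)
8. 1984.252ms @ 21/5 + 141.732ms (3/10)
9. 2125.984ms @ 9/2 + 141.732ms (3/10)
10. 2267.717ms @ 24/5 + 566.929ms (6/5)
11. 2834.646ms @ 6 + 202.475ms (3/7)
12. 3037.12ms @ 45/7 + 202.475ms (3/7)
13. 3239.595ms @ 48/7 + 202.475ms (3/7)
14. 3442.07ms @ 51/7 + 404.949ms (6/7)
15. 3847.019ms @ 57/7 + 202.475ms (3/7)
16. 4049.494ms @ 60/7 + 202.475ms (3/7)
17. 4251.969ms @ 9 + 708.661ms (3/2)
18. 4960.63ms @ 21/2 + 708.661ms (3/2)

note 11 onset = 6b = 2834.646ms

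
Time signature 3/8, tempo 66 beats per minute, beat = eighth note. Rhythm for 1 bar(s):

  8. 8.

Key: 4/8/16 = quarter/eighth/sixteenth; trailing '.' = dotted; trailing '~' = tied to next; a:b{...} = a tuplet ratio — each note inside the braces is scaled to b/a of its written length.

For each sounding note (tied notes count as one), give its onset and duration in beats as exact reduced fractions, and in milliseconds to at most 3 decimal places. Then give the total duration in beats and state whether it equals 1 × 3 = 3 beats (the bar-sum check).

1) 0.0ms=0b +1363.636ms=3/2b
2) 1363.636ms=3/2b +1363.636ms=3/2b
Σ=3b of 3 (66bpm 3/8) — PASS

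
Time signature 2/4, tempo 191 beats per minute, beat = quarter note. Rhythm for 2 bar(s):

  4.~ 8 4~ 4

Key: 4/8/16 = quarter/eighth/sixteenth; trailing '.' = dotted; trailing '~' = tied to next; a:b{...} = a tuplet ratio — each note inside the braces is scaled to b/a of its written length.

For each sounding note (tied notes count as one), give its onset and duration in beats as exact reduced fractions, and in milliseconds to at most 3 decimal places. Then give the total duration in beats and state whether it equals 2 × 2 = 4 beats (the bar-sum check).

1) 0.0ms=0b +628.272ms=2b
2) 628.272ms=2b +628.272ms=2b
Σ=4b of 4 (191bpm 2/4) — PASS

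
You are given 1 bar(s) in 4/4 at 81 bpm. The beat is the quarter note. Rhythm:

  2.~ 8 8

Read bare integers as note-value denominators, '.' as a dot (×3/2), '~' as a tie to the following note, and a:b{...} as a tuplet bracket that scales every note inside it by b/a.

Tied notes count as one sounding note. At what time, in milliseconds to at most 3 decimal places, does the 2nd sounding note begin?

1. 0.0ms @ 0 + 2592.593ms (7/2)
2. 2592.593ms @ 7/2 + 370.37ms (1/2)

note 2 onset = 7/2b = 2592.593ms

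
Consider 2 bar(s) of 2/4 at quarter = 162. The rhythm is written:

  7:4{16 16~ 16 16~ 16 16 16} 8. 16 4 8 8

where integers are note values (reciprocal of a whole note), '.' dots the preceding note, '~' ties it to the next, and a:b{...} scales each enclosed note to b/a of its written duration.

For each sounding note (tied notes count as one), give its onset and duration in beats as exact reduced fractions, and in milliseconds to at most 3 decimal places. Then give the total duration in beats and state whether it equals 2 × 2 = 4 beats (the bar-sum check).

1) 0.0ms=0b +52.91ms=1/7b
2) 52.91ms=1/7b +105.82ms=2/7b
3) 158.73ms=3/7b +105.82ms=2/7b
4) 264.55ms=5/7b +52.91ms=1/7b
5) 317.46ms=6/7b +52.91ms=1/7b
6) 370.37ms=1b +277.778ms=3/4b
7) 648.148ms=7/4b +92.593ms=1/4b
8) 740.741ms=2b +370.37ms=1b
9) 1111.111ms=3b +185.185ms=1/2b
10) 1296.296ms=7/2b +185.185ms=1/2b
Σ=4b of 4 (162bpm 2/4) — PASS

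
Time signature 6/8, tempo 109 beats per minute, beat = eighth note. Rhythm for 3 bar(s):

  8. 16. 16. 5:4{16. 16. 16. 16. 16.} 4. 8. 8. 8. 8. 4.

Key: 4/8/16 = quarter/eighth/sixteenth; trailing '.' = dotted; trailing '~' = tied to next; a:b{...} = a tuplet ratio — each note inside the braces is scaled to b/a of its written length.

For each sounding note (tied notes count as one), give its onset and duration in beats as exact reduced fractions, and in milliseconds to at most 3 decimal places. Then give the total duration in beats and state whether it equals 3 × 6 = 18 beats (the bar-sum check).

1) 0.0ms=0b +825.688ms=3/2b
2) 825.688ms=3/2b +412.844ms=3/4b
3) 1238.532ms=9/4b +412.844ms=3/4b
4) 1651.376ms=3b +330.275ms=3/5b
5) 1981.651ms=18/5b +330.275ms=3/5b
6) 2311.927ms=21/5b +330.275ms=3/5b
7) 2642.202ms=24/5b +330.275ms=3/5b
8) 2972.477ms=27/5b +330.275ms=3/5b
9) 3302.752ms=6b +1651.376ms=3b
10) 4954.128ms=9b +825.688ms=3/2b
11) 5779.817ms=21/2b +825.688ms=3/2b
12) 6605.505ms=12b +825.688ms=3/2b
13) 7431.193ms=27/2b +825.688ms=3/2b
14) 8256.881ms=15b +1651.376ms=3b
Σ=18b of 18 (109bpm 6/8) — PASS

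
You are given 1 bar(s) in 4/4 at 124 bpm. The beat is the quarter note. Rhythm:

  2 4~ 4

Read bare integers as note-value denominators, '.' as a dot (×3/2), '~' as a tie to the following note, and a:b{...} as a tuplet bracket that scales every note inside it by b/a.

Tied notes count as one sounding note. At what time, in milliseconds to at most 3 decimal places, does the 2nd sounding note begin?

1. 0.0ms @ 0 + 967.742ms (2)
2. 967.742ms @ 2 + 967.742ms (2)

note 2 onset = 2b = 967.742ms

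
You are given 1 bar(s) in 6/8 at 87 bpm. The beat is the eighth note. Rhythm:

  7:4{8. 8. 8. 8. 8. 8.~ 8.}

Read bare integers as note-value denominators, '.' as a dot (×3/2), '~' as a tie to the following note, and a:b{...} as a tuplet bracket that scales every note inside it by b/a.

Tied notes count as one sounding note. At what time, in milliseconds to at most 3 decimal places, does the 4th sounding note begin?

note 4 onset = 18/7b = 1773.399ms

1. 0.0ms @ 0 + 591.133ms (6/7)
2. 591.133ms @ 6/7 + 591.133ms (6/7)
3. 1182.266ms @ 12/7 + 591.133ms (6/7)
4. 1773.399ms @ 18/7 + 591.133ms (6/7)
5. 2364.532ms @ 24/7 + 591.133ms (6/7)
6. 2955.665ms @ 30/7 + 1182.266ms (12/7)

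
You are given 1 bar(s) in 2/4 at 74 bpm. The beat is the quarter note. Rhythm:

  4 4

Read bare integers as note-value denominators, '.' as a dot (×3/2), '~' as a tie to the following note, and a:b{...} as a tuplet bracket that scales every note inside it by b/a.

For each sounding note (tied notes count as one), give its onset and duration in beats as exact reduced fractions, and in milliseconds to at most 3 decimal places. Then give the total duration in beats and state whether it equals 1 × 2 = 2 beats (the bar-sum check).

1) 0.0ms=0b +810.811ms=1b
2) 810.811ms=1b +810.811ms=1b
Σ=2b of 2 (74bpm 2/4) — PASS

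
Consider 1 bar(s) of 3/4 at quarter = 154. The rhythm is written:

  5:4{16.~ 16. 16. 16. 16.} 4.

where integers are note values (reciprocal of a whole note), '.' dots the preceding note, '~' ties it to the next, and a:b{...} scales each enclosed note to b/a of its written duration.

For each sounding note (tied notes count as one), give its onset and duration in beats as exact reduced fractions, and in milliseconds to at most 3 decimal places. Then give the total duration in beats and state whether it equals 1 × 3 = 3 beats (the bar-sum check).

1) 0.0ms=0b +233.766ms=3/5b
2) 233.766ms=3/5b +116.883ms=3/10b
3) 350.649ms=9/10b +116.883ms=3/10b
4) 467.532ms=6/5b +116.883ms=3/10b
5) 584.416ms=3/2b +584.416ms=3/2b
Σ=3b of 3 (154bpm 3/4) — PASS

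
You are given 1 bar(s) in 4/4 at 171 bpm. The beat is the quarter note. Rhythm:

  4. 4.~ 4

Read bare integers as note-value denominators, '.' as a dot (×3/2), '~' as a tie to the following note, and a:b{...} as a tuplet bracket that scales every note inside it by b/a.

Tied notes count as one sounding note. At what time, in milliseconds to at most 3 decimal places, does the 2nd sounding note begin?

note 2 onset = 3/2b = 526.316ms

1. 0.0ms @ 0 + 526.316ms (3/2)
2. 526.316ms @ 3/2 + 877.193ms (5/2)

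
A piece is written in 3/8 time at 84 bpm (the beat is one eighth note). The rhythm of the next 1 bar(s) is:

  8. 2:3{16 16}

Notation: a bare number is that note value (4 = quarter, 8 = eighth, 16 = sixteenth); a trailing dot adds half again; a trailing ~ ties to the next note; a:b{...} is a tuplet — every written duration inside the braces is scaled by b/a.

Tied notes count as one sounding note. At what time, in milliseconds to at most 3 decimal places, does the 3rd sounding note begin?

note 3 onset = 9/4b = 1607.143ms

1. 0.0ms @ 0 + 1071.429ms (3/2)
2. 1071.429ms @ 3/2 + 535.714ms (3/4)
3. 1607.143ms @ 9/4 + 535.714ms (3/4)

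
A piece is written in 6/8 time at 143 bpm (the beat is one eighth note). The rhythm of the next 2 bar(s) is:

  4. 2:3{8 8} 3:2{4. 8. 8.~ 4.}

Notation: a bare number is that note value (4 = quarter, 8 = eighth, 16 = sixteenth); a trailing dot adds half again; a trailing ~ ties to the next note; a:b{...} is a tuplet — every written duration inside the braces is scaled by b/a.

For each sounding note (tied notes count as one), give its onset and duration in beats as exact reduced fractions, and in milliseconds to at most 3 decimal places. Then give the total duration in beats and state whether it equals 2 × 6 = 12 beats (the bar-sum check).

1) 0.0ms=0b +1258.741ms=3b
2) 1258.741ms=3b +629.371ms=3/2b
3) 1888.112ms=9/2b +629.371ms=3/2b
4) 2517.483ms=6b +839.161ms=2b
5) 3356.643ms=8b +419.58ms=1b
6) 3776.224ms=9b +1258.741ms=3b
Σ=12b of 12 (143bpm 6/8) — PASS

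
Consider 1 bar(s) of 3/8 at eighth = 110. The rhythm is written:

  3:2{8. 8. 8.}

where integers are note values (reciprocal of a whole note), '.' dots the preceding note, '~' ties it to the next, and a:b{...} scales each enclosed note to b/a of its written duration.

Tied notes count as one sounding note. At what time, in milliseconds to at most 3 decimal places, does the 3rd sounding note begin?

note 3 onset = 2b = 1090.909ms

1. 0.0ms @ 0 + 545.455ms (1)
2. 545.455ms @ 1 + 545.455ms (1)
3. 1090.909ms @ 2 + 545.455ms (1)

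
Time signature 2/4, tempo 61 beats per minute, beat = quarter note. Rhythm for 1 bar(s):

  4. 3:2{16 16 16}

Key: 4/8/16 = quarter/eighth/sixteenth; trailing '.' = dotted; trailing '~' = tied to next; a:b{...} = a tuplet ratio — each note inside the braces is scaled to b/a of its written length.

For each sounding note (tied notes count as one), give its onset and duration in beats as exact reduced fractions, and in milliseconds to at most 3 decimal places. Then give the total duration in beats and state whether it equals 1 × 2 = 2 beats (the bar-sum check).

1) 0.0ms=0b +1475.41ms=3/2b
2) 1475.41ms=3/2b +163.934ms=1/6b
3) 1639.344ms=5/3b +163.934ms=1/6b
4) 1803.279ms=11/6b +163.934ms=1/6b
Σ=2b of 2 (61bpm 2/4) — PASS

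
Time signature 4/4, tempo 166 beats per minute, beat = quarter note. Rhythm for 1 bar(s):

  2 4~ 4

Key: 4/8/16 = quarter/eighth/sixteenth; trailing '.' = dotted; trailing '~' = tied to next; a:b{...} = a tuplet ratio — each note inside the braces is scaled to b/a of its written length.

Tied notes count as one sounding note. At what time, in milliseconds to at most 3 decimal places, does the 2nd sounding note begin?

1. 0.0ms @ 0 + 722.892ms (2)
2. 722.892ms @ 2 + 722.892ms (2)

note 2 onset = 2b = 722.892ms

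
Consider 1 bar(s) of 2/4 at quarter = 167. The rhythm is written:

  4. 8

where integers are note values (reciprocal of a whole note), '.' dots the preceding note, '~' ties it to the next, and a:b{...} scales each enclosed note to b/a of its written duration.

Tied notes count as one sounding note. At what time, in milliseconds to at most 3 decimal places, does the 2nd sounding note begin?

1. 0.0ms @ 0 + 538.922ms (3/2)
2. 538.922ms @ 3/2 + 179.641ms (1/2)

note 2 onset = 3/2b = 538.922ms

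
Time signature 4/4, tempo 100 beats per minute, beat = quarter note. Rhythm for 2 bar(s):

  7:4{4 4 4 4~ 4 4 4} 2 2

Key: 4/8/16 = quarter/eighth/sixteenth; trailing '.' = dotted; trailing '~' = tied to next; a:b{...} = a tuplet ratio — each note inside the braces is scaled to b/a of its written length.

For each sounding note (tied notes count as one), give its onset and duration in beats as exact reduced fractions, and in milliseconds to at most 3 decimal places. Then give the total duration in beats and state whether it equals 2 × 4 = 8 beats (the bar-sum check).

1) 0.0ms=0b +342.857ms=4/7b
2) 342.857ms=4/7b +342.857ms=4/7b
3) 685.714ms=8/7b +342.857ms=4/7b
4) 1028.571ms=12/7b +685.714ms=8/7b
5) 1714.286ms=20/7b +342.857ms=4/7b
6) 2057.143ms=24/7b +342.857ms=4/7b
7) 2400.0ms=4b +1200.0ms=2b
8) 3600.0ms=6b +1200.0ms=2b
Σ=8b of 8 (100bpm 4/4) — PASS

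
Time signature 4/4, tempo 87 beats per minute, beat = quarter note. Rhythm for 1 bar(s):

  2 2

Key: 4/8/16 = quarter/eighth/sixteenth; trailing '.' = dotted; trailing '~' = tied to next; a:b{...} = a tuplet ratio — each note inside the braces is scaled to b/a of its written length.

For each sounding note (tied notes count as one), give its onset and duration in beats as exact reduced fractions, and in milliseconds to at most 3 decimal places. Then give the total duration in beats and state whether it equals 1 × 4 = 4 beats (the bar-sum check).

1) 0.0ms=0b +1379.31ms=2b
2) 1379.31ms=2b +1379.31ms=2b
Σ=4b of 4 (87bpm 4/4) — PASS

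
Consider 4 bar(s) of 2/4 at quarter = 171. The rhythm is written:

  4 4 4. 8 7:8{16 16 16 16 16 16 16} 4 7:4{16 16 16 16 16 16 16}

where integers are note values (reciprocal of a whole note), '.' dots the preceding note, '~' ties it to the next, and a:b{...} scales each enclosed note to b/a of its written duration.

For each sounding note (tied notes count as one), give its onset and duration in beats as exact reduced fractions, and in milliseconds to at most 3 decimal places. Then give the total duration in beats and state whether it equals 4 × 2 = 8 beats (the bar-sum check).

1) 0.0ms=0b +350.877ms=1b
2) 350.877ms=1b +350.877ms=1b
3) 701.754ms=2b +526.316ms=3/2b
4) 1228.07ms=7/2b +175.439ms=1/2b
5) 1403.509ms=4b +100.251ms=2/7b
6) 1503.759ms=30/7b +100.251ms=2/7b
7) 1604.01ms=32/7b +100.251ms=2/7b
8) 1704.261ms=34/7b +100.251ms=2/7b
9) 1804.511ms=36/7b +100.251ms=2/7b
10) 1904.762ms=38/7b +100.251ms=2/7b
11) 2005.013ms=40/7b +100.251ms=2/7b
12) 2105.263ms=6b +350.877ms=1b
13) 2456.14ms=7b +50.125ms=1/7b
14) 2506.266ms=50/7b +50.125ms=1/7b
15) 2556.391ms=51/7b +50.125ms=1/7b
16) 2606.516ms=52/7b +50.125ms=1/7b
17) 2656.642ms=53/7b +50.125ms=1/7b
18) 2706.767ms=54/7b +50.125ms=1/7b
19) 2756.892ms=55/7b +50.125ms=1/7b
Σ=8b of 8 (171bpm 2/4) — PASS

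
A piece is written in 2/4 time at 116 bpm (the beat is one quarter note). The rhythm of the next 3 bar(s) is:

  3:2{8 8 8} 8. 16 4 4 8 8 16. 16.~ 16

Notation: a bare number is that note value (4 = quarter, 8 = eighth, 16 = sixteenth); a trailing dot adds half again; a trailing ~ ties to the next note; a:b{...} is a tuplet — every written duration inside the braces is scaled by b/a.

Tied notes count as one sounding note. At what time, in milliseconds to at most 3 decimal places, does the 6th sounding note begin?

note 6 onset = 2b = 1034.483ms

1. 0.0ms @ 0 + 172.414ms (1/3)
2. 172.414ms @ 1/3 + 172.414ms (1/3)
3. 344.828ms @ 2/3 + 172.414ms (1/3)
4. 517.241ms @ 1 + 387.931ms (3/4)
5. 905.172ms @ 7/4 + 129.31ms (1/4)
6. 1034.483ms @ 2 + 517.241ms (1)
7. 1551.724ms @ 3 + 517.241ms (1)
8. 2068.966ms @ 4 + 258.621ms (1/2)
9. 2327.586ms @ 9/2 + 258.621ms (1/2)
10. 2586.207ms @ 5 + 193.966ms (3/8)
11. 2780.172ms @ 43/8 + 323.276ms (5/8)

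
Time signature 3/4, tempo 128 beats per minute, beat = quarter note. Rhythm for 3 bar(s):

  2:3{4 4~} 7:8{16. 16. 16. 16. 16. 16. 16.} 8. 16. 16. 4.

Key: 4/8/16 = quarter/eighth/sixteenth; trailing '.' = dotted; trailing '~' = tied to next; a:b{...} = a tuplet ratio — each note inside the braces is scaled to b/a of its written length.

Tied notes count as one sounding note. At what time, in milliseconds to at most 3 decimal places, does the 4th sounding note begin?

note 4 onset = 27/7b = 1808.036ms

1. 0.0ms @ 0 + 703.125ms (3/2)
2. 703.125ms @ 3/2 + 904.018ms (27/14)
3. 1607.143ms @ 24/7 + 200.893ms (3/7)
4. 1808.036ms @ 27/7 + 200.893ms (3/7)
5. 2008.929ms @ 30/7 + 200.893ms (3/7)
6. 2209.821ms @ 33/7 + 200.893ms (3/7)
7. 2410.714ms @ 36/7 + 200.893ms (3/7)
8. 2611.607ms @ 39/7 + 200.893ms (3/7)
9. 2812.5ms @ 6 + 351.562ms (3/4)
10. 3164.062ms @ 27/4 + 175.781ms (3/8)
11. 3339.844ms @ 57/8 + 175.781ms (3/8)
12. 3515.625ms @ 15/2 + 703.125ms (3/2)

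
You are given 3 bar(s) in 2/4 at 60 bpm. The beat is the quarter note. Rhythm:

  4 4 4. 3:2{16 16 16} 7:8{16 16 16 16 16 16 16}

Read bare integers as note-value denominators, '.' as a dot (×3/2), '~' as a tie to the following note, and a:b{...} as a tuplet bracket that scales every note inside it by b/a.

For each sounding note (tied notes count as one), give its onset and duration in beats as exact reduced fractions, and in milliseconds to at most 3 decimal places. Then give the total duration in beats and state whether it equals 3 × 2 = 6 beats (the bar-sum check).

1) 0.0ms=0b +1000.0ms=1b
2) 1000.0ms=1b +1000.0ms=1b
3) 2000.0ms=2b +1500.0ms=3/2b
4) 3500.0ms=7/2b +166.667ms=1/6b
5) 3666.667ms=11/3b +166.667ms=1/6b
6) 3833.333ms=23/6b +166.667ms=1/6b
7) 4000.0ms=4b +285.714ms=2/7b
8) 4285.714ms=30/7b +285.714ms=2/7b
9) 4571.429ms=32/7b +285.714ms=2/7b
10) 4857.143ms=34/7b +285.714ms=2/7b
11) 5142.857ms=36/7b +285.714ms=2/7b
12) 5428.571ms=38/7b +285.714ms=2/7b
13) 5714.286ms=40/7b +285.714ms=2/7b
Σ=6b of 6 (60bpm 2/4) — PASS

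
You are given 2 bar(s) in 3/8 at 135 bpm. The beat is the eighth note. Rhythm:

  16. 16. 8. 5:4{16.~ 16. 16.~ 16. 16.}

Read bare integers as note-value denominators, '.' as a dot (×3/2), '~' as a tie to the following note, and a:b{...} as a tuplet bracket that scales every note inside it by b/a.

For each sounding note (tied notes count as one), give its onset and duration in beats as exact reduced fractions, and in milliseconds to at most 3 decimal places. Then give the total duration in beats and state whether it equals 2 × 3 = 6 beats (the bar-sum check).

1) 0.0ms=0b +333.333ms=3/4b
2) 333.333ms=3/4b +333.333ms=3/4b
3) 666.667ms=3/2b +666.667ms=3/2b
4) 1333.333ms=3b +533.333ms=6/5b
5) 1866.667ms=21/5b +533.333ms=6/5b
6) 2400.0ms=27/5b +266.667ms=3/5b
Σ=6b of 6 (135bpm 3/8) — PASS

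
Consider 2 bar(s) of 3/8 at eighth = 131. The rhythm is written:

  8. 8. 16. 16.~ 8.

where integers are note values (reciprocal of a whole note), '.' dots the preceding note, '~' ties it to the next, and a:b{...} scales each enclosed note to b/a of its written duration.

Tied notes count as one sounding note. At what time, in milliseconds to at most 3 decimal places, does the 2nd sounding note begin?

note 2 onset = 3/2b = 687.023ms

1. 0.0ms @ 0 + 687.023ms (3/2)
2. 687.023ms @ 3/2 + 687.023ms (3/2)
3. 1374.046ms @ 3 + 343.511ms (3/4)
4. 1717.557ms @ 15/4 + 1030.534ms (9/4)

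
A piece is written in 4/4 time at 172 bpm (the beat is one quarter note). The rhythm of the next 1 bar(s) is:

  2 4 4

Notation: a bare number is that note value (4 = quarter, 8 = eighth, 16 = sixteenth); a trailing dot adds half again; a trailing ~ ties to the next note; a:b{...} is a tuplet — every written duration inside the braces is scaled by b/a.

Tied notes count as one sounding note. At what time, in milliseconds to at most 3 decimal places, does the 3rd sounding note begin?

1. 0.0ms @ 0 + 697.674ms (2)
2. 697.674ms @ 2 + 348.837ms (1)
3. 1046.512ms @ 3 + 348.837ms (1)

note 3 onset = 3b = 1046.512ms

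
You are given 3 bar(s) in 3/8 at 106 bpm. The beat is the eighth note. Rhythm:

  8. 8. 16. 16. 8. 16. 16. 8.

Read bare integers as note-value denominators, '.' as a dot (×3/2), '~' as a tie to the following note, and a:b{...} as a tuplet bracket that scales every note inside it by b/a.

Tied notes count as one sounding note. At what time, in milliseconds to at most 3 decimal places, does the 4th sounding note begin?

1. 0.0ms @ 0 + 849.057ms (3/2)
2. 849.057ms @ 3/2 + 849.057ms (3/2)
3. 1698.113ms @ 3 + 424.528ms (3/4)
4. 2122.642ms @ 15/4 + 424.528ms (3/4)
5. 2547.17ms @ 9/2 + 849.057ms (3/2)
6. 3396.226ms @ 6 + 424.528ms (3/4)
7. 3820.755ms @ 27/4 + 424.528ms (3/4)
8. 4245.283ms @ 15/2 + 849.057ms (3/2)

note 4 onset = 15/4b = 2122.642ms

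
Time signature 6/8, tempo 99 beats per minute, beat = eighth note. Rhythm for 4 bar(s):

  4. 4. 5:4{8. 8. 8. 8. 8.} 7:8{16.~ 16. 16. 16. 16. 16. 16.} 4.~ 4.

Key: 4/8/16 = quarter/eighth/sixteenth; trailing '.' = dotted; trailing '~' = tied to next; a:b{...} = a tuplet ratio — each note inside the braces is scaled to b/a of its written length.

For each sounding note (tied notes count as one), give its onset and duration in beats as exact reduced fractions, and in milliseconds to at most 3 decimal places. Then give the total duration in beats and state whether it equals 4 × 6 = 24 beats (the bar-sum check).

1) 0.0ms=0b +1818.182ms=3b
2) 1818.182ms=3b +1818.182ms=3b
3) 3636.364ms=6b +727.273ms=6/5b
4) 4363.636ms=36/5b +727.273ms=6/5b
5) 5090.909ms=42/5b +727.273ms=6/5b
6) 5818.182ms=48/5b +727.273ms=6/5b
7) 6545.455ms=54/5b +727.273ms=6/5b
8) 7272.727ms=12b +1038.961ms=12/7b
9) 8311.688ms=96/7b +519.481ms=6/7b
10) 8831.169ms=102/7b +519.481ms=6/7b
11) 9350.649ms=108/7b +519.481ms=6/7b
12) 9870.13ms=114/7b +519.481ms=6/7b
13) 10389.61ms=120/7b +519.481ms=6/7b
14) 10909.091ms=18b +3636.364ms=6b
Σ=24b of 24 (99bpm 6/8) — PASS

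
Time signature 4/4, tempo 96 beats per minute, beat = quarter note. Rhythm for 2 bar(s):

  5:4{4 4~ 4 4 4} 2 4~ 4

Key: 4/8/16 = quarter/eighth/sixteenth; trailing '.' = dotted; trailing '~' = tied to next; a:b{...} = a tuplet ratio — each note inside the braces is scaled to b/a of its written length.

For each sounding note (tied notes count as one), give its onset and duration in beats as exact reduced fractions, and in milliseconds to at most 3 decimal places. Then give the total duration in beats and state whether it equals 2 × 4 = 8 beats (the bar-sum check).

1) 0.0ms=0b +500.0ms=4/5b
2) 500.0ms=4/5b +1000.0ms=8/5b
3) 1500.0ms=12/5b +500.0ms=4/5b
4) 2000.0ms=16/5b +500.0ms=4/5b
5) 2500.0ms=4b +1250.0ms=2b
6) 3750.0ms=6b +1250.0ms=2b
Σ=8b of 8 (96bpm 4/4) — PASS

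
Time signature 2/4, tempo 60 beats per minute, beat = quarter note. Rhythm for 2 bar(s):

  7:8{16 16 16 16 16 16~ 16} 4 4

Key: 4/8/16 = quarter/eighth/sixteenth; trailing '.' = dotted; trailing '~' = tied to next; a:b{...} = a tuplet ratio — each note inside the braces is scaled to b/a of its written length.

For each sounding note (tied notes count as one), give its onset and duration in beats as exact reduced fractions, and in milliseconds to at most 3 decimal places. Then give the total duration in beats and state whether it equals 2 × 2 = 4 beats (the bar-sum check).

1) 0.0ms=0b +285.714ms=2/7b
2) 285.714ms=2/7b +285.714ms=2/7b
3) 571.429ms=4/7b +285.714ms=2/7b
4) 857.143ms=6/7b +285.714ms=2/7b
5) 1142.857ms=8/7b +285.714ms=2/7b
6) 1428.571ms=10/7b +571.429ms=4/7b
7) 2000.0ms=2b +1000.0ms=1b
8) 3000.0ms=3b +1000.0ms=1b
Σ=4b of 4 (60bpm 2/4) — PASS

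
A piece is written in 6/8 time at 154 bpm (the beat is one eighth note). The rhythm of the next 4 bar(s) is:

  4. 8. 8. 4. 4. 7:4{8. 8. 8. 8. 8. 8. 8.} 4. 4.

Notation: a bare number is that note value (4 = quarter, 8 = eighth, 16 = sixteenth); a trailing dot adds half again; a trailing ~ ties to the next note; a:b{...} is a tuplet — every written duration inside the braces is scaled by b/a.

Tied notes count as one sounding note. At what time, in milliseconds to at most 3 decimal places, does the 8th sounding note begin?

note 8 onset = 96/7b = 5343.228ms

1. 0.0ms @ 0 + 1168.831ms (3)
2. 1168.831ms @ 3 + 584.416ms (3/2)
3. 1753.247ms @ 9/2 + 584.416ms (3/2)
4. 2337.662ms @ 6 + 1168.831ms (3)
5. 3506.494ms @ 9 + 1168.831ms (3)
6. 4675.325ms @ 12 + 333.952ms (6/7)
7. 5009.276ms @ 90/7 + 333.952ms (6/7)
8. 5343.228ms @ 96/7 + 333.952ms (6/7)
9. 5677.18ms @ 102/7 + 333.952ms (6/7)
10. 6011.132ms @ 108/7 + 333.952ms (6/7)
11. 6345.083ms @ 114/7 + 333.952ms (6/7)
12. 6679.035ms @ 120/7 + 333.952ms (6/7)
13. 7012.987ms @ 18 + 1168.831ms (3)
14. 8181.818ms @ 21 + 1168.831ms (3)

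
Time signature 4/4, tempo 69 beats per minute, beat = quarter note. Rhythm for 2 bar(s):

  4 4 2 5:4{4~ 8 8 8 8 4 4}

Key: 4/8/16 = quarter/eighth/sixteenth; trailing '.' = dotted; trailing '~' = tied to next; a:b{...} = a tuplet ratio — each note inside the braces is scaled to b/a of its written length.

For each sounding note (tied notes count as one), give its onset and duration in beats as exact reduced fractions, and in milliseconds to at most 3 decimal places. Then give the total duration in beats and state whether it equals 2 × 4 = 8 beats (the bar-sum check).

1) 0.0ms=0b +869.565ms=1b
2) 869.565ms=1b +869.565ms=1b
3) 1739.13ms=2b +1739.13ms=2b
4) 3478.261ms=4b +1043.478ms=6/5b
5) 4521.739ms=26/5b +347.826ms=2/5b
6) 4869.565ms=28/5b +347.826ms=2/5b
7) 5217.391ms=6b +347.826ms=2/5b
8) 5565.217ms=32/5b +695.652ms=4/5b
9) 6260.87ms=36/5b +695.652ms=4/5b
Σ=8b of 8 (69bpm 4/4) — PASS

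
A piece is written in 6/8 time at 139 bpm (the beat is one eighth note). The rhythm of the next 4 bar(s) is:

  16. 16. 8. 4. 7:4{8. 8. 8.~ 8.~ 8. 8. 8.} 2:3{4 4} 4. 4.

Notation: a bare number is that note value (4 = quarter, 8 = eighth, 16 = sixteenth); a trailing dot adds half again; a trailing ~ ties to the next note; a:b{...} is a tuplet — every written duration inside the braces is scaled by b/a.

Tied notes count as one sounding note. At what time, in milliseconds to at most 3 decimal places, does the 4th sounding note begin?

note 4 onset = 3b = 1294.964ms

1. 0.0ms @ 0 + 323.741ms (3/4)
2. 323.741ms @ 3/4 + 323.741ms (3/4)
3. 647.482ms @ 3/2 + 647.482ms (3/2)
4. 1294.964ms @ 3 + 1294.964ms (3)
5. 2589.928ms @ 6 + 369.99ms (6/7)
6. 2959.918ms @ 48/7 + 369.99ms (6/7)
7. 3329.908ms @ 54/7 + 1109.969ms (18/7)
8. 4439.877ms @ 72/7 + 369.99ms (6/7)
9. 4809.866ms @ 78/7 + 369.99ms (6/7)
10. 5179.856ms @ 12 + 1294.964ms (3)
11. 6474.82ms @ 15 + 1294.964ms (3)
12. 7769.784ms @ 18 + 1294.964ms (3)
13. 9064.748ms @ 21 + 1294.964ms (3)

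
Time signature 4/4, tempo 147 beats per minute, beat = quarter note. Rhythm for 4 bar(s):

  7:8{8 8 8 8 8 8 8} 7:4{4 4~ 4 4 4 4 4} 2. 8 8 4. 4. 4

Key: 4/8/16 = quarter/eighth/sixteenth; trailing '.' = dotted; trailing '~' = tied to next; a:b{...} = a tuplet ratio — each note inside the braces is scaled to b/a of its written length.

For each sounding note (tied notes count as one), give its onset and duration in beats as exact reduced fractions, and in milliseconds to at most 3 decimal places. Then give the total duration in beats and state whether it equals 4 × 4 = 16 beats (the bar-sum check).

1) 0.0ms=0b +233.236ms=4/7b
2) 233.236ms=4/7b +233.236ms=4/7b
3) 466.472ms=8/7b +233.236ms=4/7b
4) 699.708ms=12/7b +233.236ms=4/7b
5) 932.945ms=16/7b +233.236ms=4/7b
6) 1166.181ms=20/7b +233.236ms=4/7b
7) 1399.417ms=24/7b +233.236ms=4/7b
8) 1632.653ms=4b +233.236ms=4/7b
9) 1865.889ms=32/7b +466.472ms=8/7b
10) 2332.362ms=40/7b +233.236ms=4/7b
11) 2565.598ms=44/7b +233.236ms=4/7b
12) 2798.834ms=48/7b +233.236ms=4/7b
13) 3032.07ms=52/7b +233.236ms=4/7b
14) 3265.306ms=8b +1224.49ms=3b
15) 4489.796ms=11b +204.082ms=1/2b
16) 4693.878ms=23/2b +204.082ms=1/2b
17) 4897.959ms=12b +612.245ms=3/2b
18) 5510.204ms=27/2b +612.245ms=3/2b
19) 6122.449ms=15b +408.163ms=1b
Σ=16b of 16 (147bpm 4/4) — PASS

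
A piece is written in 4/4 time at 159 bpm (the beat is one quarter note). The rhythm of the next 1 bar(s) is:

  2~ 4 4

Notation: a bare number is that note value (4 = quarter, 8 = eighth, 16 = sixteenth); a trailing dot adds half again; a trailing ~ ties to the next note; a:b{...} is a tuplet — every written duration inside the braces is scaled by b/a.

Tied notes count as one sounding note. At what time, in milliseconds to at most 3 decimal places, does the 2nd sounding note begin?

1. 0.0ms @ 0 + 1132.075ms (3)
2. 1132.075ms @ 3 + 377.358ms (1)

note 2 onset = 3b = 1132.075ms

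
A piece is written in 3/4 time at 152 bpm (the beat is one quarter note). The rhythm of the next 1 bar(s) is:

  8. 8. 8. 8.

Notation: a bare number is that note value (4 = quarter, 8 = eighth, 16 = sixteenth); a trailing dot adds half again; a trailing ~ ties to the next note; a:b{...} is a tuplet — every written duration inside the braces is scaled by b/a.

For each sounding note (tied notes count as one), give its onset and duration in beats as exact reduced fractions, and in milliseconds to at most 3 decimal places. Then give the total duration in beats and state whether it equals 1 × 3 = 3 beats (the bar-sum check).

1) 0.0ms=0b +296.053ms=3/4b
2) 296.053ms=3/4b +296.053ms=3/4b
3) 592.105ms=3/2b +296.053ms=3/4b
4) 888.158ms=9/4b +296.053ms=3/4b
Σ=3b of 3 (152bpm 3/4) — PASS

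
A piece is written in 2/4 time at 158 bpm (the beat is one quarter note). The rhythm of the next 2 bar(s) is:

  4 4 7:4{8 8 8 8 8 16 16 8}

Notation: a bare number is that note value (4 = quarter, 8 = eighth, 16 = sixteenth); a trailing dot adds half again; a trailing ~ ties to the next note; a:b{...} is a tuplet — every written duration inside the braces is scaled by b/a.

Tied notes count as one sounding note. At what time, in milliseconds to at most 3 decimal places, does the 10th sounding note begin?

1. 0.0ms @ 0 + 379.747ms (1)
2. 379.747ms @ 1 + 379.747ms (1)
3. 759.494ms @ 2 + 108.499ms (2/7)
4. 867.993ms @ 16/7 + 108.499ms (2/7)
5. 976.492ms @ 18/7 + 108.499ms (2/7)
6. 1084.991ms @ 20/7 + 108.499ms (2/7)
7. 1193.49ms @ 22/7 + 108.499ms (2/7)
8. 1301.989ms @ 24/7 + 54.25ms (1/7)
9. 1356.239ms @ 25/7 + 54.25ms (1/7)
10. 1410.488ms @ 26/7 + 108.499ms (2/7)

note 10 onset = 26/7b = 1410.488ms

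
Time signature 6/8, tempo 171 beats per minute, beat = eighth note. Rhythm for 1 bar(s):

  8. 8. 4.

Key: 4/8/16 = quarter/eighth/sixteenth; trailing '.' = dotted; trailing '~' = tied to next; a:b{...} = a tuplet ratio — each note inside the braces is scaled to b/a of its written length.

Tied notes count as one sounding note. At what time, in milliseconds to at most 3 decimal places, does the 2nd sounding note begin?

1. 0.0ms @ 0 + 526.316ms (3/2)
2. 526.316ms @ 3/2 + 526.316ms (3/2)
3. 1052.632ms @ 3 + 1052.632ms (3)

note 2 onset = 3/2b = 526.316ms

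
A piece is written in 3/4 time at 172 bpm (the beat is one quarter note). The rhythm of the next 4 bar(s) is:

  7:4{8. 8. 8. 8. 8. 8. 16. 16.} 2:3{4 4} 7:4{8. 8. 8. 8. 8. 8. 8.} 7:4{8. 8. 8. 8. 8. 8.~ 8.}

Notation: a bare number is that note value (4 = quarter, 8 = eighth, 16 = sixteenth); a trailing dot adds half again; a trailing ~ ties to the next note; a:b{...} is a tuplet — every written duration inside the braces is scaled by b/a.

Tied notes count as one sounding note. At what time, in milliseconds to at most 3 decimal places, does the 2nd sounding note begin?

note 2 onset = 3/7b = 149.502ms

1. 0.0ms @ 0 + 149.502ms (3/7)
2. 149.502ms @ 3/7 + 149.502ms (3/7)
3. 299.003ms @ 6/7 + 149.502ms (3/7)
4. 448.505ms @ 9/7 + 149.502ms (3/7)
5. 598.007ms @ 12/7 + 149.502ms (3/7)
6. 747.508ms @ 15/7 + 149.502ms (3/7)
7. 897.01ms @ 18/7 + 74.751ms (3/14)
8. 971.761ms @ 39/14 + 74.751ms (3/14)
9. 1046.512ms @ 3 + 523.256ms (3/2)
10. 1569.767ms @ 9/2 + 523.256ms (3/2)
11. 2093.023ms @ 6 + 149.502ms (3/7)
12. 2242.525ms @ 45/7 + 149.502ms (3/7)
13. 2392.027ms @ 48/7 + 149.502ms (3/7)
14. 2541.528ms @ 51/7 + 149.502ms (3/7)
15. 2691.03ms @ 54/7 + 149.502ms (3/7)
16. 2840.532ms @ 57/7 + 149.502ms (3/7)
17. 2990.033ms @ 60/7 + 149.502ms (3/7)
18. 3139.535ms @ 9 + 149.502ms (3/7)
19. 3289.037ms @ 66/7 + 149.502ms (3/7)
20. 3438.538ms @ 69/7 + 149.502ms (3/7)
21. 3588.04ms @ 72/7 + 149.502ms (3/7)
22. 3737.542ms @ 75/7 + 149.502ms (3/7)
23. 3887.043ms @ 78/7 + 299.003ms (6/7)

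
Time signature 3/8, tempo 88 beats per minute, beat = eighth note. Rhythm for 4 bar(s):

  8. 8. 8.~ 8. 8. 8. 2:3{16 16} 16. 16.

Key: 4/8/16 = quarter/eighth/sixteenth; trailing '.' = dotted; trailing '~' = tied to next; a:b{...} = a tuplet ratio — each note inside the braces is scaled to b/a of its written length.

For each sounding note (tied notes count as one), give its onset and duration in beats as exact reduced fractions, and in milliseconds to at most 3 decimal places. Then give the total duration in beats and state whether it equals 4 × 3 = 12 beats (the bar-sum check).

1) 0.0ms=0b +1022.727ms=3/2b
2) 1022.727ms=3/2b +1022.727ms=3/2b
3) 2045.455ms=3b +2045.455ms=3b
4) 4090.909ms=6b +1022.727ms=3/2b
5) 5113.636ms=15/2b +1022.727ms=3/2b
6) 6136.364ms=9b +511.364ms=3/4b
7) 6647.727ms=39/4b +511.364ms=3/4b
8) 7159.091ms=21/2b +511.364ms=3/4b
9) 7670.455ms=45/4b +511.364ms=3/4b
Σ=12b of 12 (88bpm 3/8) — PASS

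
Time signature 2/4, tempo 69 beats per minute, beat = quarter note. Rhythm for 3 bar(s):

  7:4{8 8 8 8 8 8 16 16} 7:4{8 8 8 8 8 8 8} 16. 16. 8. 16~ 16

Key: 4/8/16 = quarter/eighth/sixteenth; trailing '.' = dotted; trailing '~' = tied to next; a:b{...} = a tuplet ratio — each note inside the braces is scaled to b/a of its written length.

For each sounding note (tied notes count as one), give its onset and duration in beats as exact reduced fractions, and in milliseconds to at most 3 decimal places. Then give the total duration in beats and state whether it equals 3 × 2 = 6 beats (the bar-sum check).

1) 0.0ms=0b +248.447ms=2/7b
2) 248.447ms=2/7b +248.447ms=2/7b
3) 496.894ms=4/7b +248.447ms=2/7b
4) 745.342ms=6/7b +248.447ms=2/7b
5) 993.789ms=8/7b +248.447ms=2/7b
6) 1242.236ms=10/7b +248.447ms=2/7b
7) 1490.683ms=12/7b +124.224ms=1/7b
8) 1614.907ms=13/7b +124.224ms=1/7b
9) 1739.13ms=2b +248.447ms=2/7b
10) 1987.578ms=16/7b +248.447ms=2/7b
11) 2236.025ms=18/7b +248.447ms=2/7b
12) 2484.472ms=20/7b +248.447ms=2/7b
13) 2732.919ms=22/7b +248.447ms=2/7b
14) 2981.366ms=24/7b +248.447ms=2/7b
15) 3229.814ms=26/7b +248.447ms=2/7b
16) 3478.261ms=4b +326.087ms=3/8b
17) 3804.348ms=35/8b +326.087ms=3/8b
18) 4130.435ms=19/4b +652.174ms=3/4b
19) 4782.609ms=11/2b +434.783ms=1/2b
Σ=6b of 6 (69bpm 2/4) — PASS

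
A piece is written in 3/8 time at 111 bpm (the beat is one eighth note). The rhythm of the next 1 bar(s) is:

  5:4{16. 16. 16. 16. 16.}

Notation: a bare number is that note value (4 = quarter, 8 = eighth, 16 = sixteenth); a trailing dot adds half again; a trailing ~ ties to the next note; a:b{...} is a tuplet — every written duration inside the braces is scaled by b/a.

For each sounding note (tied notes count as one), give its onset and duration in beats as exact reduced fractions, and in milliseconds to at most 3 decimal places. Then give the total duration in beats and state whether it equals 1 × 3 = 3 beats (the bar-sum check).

1) 0.0ms=0b +324.324ms=3/5b
2) 324.324ms=3/5b +324.324ms=3/5b
3) 648.649ms=6/5b +324.324ms=3/5b
4) 972.973ms=9/5b +324.324ms=3/5b
5) 1297.297ms=12/5b +324.324ms=3/5b
Σ=3b of 3 (111bpm 3/8) — PASS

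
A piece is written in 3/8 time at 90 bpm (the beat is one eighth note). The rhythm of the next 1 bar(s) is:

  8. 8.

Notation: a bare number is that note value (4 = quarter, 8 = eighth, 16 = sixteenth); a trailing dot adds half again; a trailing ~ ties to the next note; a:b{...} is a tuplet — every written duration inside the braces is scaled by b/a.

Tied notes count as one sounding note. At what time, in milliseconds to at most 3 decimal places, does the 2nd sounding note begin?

1. 0.0ms @ 0 + 1000.0ms (3/2)
2. 1000.0ms @ 3/2 + 1000.0ms (3/2)

note 2 onset = 3/2b = 1000.0ms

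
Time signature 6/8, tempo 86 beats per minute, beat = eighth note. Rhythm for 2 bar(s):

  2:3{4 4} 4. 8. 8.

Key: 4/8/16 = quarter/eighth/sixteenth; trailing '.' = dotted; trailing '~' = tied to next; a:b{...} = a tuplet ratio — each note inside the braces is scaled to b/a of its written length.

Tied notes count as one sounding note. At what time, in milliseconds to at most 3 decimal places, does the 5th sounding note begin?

1. 0.0ms @ 0 + 2093.023ms (3)
2. 2093.023ms @ 3 + 2093.023ms (3)
3. 4186.047ms @ 6 + 2093.023ms (3)
4. 6279.07ms @ 9 + 1046.512ms (3/2)
5. 7325.581ms @ 21/2 + 1046.512ms (3/2)

note 5 onset = 21/2b = 7325.581ms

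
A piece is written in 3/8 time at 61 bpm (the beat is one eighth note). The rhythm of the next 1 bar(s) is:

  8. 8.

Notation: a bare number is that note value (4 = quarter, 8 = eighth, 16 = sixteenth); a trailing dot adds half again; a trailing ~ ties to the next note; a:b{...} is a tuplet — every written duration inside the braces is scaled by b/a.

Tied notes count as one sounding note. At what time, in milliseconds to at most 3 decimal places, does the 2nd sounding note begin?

note 2 onset = 3/2b = 1475.41ms

1. 0.0ms @ 0 + 1475.41ms (3/2)
2. 1475.41ms @ 3/2 + 1475.41ms (3/2)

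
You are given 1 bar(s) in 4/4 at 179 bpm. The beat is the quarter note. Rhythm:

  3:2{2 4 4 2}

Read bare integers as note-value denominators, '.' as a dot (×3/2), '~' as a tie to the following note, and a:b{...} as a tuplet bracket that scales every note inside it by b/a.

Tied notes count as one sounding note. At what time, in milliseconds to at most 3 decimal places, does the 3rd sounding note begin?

note 3 onset = 2b = 670.391ms

1. 0.0ms @ 0 + 446.927ms (4/3)
2. 446.927ms @ 4/3 + 223.464ms (2/3)
3. 670.391ms @ 2 + 223.464ms (2/3)
4. 893.855ms @ 8/3 + 446.927ms (4/3)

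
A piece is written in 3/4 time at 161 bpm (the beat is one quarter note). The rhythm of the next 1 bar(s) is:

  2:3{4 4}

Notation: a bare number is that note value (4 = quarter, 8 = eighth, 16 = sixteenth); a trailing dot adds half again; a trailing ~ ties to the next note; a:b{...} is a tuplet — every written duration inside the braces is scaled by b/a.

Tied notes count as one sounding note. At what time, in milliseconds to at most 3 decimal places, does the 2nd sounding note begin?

1. 0.0ms @ 0 + 559.006ms (3/2)
2. 559.006ms @ 3/2 + 559.006ms (3/2)

note 2 onset = 3/2b = 559.006ms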